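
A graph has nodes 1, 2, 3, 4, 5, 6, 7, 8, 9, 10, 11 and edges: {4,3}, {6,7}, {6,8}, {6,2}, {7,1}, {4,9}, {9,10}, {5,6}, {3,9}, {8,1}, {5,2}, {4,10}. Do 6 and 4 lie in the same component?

No

The component containing 6 is {1, 2, 5, 6, 7, 8}, and 4 is not in it.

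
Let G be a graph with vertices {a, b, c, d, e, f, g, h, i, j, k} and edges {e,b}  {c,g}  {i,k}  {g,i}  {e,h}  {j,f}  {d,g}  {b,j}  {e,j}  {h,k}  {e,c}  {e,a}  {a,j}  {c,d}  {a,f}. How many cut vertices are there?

Removing e increases the component count from 1 to 2, so e is a cut vertex.
By contrast removing g leaves 1 component; it is not a cut vertex. No other vertex is a cut vertex either.

1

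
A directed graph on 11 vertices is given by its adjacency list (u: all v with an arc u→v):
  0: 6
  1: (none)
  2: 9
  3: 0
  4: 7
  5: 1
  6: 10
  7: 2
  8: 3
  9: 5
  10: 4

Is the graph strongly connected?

There is no directed path from 4 to 0, so the graph is not strongly connected.

No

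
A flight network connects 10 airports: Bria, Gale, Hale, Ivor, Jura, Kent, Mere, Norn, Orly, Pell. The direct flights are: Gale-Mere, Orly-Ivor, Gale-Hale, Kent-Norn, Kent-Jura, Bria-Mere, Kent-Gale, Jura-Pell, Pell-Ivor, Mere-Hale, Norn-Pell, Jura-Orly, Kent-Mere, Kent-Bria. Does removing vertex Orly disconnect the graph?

No

Deleting Orly leaves 1 component (was 1) (its neighbors Ivor, Jura remain connected to each other), so Orly is not a cut vertex.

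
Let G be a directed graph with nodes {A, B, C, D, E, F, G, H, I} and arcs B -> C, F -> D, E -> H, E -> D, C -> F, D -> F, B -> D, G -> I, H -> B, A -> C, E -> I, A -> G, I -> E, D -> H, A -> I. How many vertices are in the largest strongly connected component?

{B, C, D, F, H} are all mutually reachable — one SCC of size 5.
{E, I} are all mutually reachable — one SCC of size 2.
{A} is an SCC by itself.
{G} is an SCC by itself.
The largest has 5 vertices.

5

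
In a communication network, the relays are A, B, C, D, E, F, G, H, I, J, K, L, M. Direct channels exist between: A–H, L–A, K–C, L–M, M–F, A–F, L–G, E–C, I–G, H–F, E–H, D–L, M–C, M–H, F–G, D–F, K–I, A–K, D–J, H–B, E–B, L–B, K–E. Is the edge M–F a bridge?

After removing M–F, the path M-H-F still connects them, so the edge is not a bridge.

No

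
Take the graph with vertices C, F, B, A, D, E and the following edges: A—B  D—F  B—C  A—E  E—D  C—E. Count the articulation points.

Removing D increases the component count from 1 to 2, so D is a cut vertex.
Removing E increases the component count from 1 to 2, so E is a cut vertex.
By contrast removing B leaves 1 component; it is not a cut vertex. No other vertex is a cut vertex either.

2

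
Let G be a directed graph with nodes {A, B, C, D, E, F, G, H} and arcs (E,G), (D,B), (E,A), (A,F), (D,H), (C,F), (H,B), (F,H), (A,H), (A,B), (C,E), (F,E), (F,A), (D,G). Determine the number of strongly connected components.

{A, E, F} are all mutually reachable — one SCC of size 3.
{C} is an SCC by itself.
{D} is an SCC by itself.
{B} is an SCC by itself.
{G} is an SCC by itself.
(and 1 more singleton SCC)
That gives 6 strongly connected components.

6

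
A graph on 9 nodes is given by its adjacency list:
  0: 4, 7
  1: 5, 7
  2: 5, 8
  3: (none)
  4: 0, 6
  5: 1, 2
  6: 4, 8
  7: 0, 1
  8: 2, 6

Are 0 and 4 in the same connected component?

From 0 we can reach 0, 1, 2, 4, 5, 6, 7, 8, which includes 4.

Yes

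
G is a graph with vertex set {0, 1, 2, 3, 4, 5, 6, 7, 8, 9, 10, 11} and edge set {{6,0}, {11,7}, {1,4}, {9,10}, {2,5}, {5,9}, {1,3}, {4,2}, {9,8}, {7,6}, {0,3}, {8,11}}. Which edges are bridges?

The edges on the cycle 1-4-2-5-9-8-11-7-6-0-3-1 are not bridges since each lies on that cycle.
But removing 10-9 disconnects 10 from 9 — this is a bridge.

10-9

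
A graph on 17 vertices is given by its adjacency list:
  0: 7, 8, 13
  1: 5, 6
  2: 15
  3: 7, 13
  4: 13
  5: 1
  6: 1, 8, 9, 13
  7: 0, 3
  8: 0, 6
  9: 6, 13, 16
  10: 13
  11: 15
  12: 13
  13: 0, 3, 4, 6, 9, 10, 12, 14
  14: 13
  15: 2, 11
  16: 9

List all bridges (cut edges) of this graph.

1-5, 1-6, 10-13, 11-15, 12-13, 13-14, 13-4, 15-2, 16-9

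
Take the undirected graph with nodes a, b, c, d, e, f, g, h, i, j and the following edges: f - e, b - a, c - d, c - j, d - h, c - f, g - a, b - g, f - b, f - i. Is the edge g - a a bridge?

After removing g - a, the path g-b-a still connects them, so the edge is not a bridge.

No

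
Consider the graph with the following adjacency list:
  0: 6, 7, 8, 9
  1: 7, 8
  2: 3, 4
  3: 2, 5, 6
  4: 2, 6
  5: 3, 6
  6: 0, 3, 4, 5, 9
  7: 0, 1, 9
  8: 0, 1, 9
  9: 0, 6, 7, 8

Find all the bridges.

none

The edges on the cycle 0-8-1-7-0 are not bridges since each lies on that cycle.
Every edge lies on some cycle, so there are no bridges.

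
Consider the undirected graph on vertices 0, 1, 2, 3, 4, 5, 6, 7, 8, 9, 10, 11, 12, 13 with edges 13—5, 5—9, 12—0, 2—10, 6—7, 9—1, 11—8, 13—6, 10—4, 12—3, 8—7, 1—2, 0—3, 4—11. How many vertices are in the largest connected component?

11

Starting from 0 we can reach 0, 3, 12. That is one component of size 3.
Starting from 1 we can reach 1, 2, 4, 5, 6, 7, 8, 9, 10, 11, 13. That is one component of size 11.
The largest has 11 vertices.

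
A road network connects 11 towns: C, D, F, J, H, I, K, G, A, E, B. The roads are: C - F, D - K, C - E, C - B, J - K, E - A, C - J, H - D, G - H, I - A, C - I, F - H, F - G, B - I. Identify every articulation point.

C

Removing C increases the component count from 1 to 2, so C is a cut vertex.
By contrast removing K leaves 1 component; it is not a cut vertex. No other vertex is a cut vertex either.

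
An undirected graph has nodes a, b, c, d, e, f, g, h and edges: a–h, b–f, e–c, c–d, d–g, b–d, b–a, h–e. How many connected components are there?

1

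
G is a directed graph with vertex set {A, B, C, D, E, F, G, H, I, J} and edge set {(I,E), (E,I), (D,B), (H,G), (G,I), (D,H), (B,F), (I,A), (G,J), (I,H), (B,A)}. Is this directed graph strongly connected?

There is no directed path from E to B, so the graph is not strongly connected.

No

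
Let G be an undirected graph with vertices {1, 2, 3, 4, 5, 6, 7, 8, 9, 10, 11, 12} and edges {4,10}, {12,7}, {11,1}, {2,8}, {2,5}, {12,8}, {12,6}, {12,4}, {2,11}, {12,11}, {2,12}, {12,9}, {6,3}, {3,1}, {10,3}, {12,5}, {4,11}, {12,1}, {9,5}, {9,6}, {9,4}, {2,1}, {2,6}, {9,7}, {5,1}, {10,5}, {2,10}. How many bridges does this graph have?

0

The edges on the cycle 2-12-9-6-2 are not bridges since each lies on that cycle.
Every edge lies on some cycle, so there are no bridges.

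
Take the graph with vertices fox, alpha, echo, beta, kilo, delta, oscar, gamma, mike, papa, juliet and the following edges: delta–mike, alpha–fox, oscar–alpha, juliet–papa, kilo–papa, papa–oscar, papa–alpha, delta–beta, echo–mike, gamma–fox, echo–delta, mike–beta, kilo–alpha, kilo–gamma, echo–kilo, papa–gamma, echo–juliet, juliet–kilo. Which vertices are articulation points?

Removing echo increases the component count from 1 to 2, so echo is a cut vertex.
By contrast removing papa leaves 1 component; it is not a cut vertex. No other vertex is a cut vertex either.

echo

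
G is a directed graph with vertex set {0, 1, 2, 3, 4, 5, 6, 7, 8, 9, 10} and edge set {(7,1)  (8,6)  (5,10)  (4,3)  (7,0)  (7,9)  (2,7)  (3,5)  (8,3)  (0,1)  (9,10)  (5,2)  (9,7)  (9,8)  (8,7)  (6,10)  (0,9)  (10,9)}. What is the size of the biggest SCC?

{0, 2, 3, 5, 6, 7, 8, 9, 10} are all mutually reachable — one SCC of size 9.
{4} is an SCC by itself.
{1} is an SCC by itself.
The largest has 9 vertices.

9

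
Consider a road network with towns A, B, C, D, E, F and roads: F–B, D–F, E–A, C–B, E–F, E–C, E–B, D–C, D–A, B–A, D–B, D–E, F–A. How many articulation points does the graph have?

0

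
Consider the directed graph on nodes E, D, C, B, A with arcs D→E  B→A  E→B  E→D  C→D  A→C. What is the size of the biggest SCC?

5

{A, B, C, D, E} are all mutually reachable — one SCC of size 5.
The largest has 5 vertices.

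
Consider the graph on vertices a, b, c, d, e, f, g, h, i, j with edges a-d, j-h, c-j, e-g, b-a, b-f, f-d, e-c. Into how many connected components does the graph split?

3

i is isolated — a component by itself.
Starting from a we can reach a, b, d, f. That is one component of size 4.
Starting from c we can reach c, e, g, h, j. That is one component of size 5.
Total: 3 components.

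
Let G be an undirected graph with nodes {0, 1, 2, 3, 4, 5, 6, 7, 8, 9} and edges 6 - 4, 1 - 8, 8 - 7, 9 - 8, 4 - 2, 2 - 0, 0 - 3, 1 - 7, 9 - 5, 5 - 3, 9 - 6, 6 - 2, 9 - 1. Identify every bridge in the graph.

none

The edges on the cycle 9-1-7-8-9 are not bridges since each lies on that cycle.
Every edge lies on some cycle, so there are no bridges.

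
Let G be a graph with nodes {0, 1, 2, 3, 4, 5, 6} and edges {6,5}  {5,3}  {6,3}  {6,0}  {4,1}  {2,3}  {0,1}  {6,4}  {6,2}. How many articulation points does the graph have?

1

Removing 6 increases the component count from 1 to 2, so 6 is a cut vertex.
By contrast removing 0 leaves 1 component; it is not a cut vertex. No other vertex is a cut vertex either.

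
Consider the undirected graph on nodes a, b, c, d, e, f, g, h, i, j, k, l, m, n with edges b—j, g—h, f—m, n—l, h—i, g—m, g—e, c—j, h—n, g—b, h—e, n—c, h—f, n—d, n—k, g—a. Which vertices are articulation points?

Removing g increases the component count from 1 to 2, so g is a cut vertex.
Removing h increases the component count from 1 to 2, so h is a cut vertex.
Removing n increases the component count from 1 to 4, so n is a cut vertex.
By contrast removing l leaves 1 component; it is not a cut vertex. No other vertex is a cut vertex either.

g, h, n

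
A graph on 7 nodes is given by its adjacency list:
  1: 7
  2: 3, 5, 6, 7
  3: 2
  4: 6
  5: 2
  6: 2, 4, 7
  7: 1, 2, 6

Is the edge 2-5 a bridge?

Yes

Removing 2-5 leaves no path between 2 and 5: the component count goes from 1 to 2. So it is a bridge.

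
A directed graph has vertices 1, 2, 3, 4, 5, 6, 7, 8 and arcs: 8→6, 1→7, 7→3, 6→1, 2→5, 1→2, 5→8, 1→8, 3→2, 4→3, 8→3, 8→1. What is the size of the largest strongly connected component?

{1, 2, 3, 5, 6, 7, 8} are all mutually reachable — one SCC of size 7.
{4} is an SCC by itself.
The largest has 7 vertices.

7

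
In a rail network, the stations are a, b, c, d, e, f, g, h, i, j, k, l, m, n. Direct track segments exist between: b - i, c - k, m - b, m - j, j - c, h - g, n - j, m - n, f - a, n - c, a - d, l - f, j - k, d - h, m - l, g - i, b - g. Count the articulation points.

Removing m increases the component count from 2 to 3, so m is a cut vertex.
By contrast removing g leaves 2 components; it is not a cut vertex. No other vertex is a cut vertex either.

1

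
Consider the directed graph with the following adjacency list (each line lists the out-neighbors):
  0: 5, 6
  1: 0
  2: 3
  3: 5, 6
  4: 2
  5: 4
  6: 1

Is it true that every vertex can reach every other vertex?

Yes

From 0 we can reach every vertex (0, 1, 2, 3, 4, 5, 6), and every vertex can reach 0 (0, 1, 2, 3, 4, 5, 6). So the whole graph is one strongly connected component.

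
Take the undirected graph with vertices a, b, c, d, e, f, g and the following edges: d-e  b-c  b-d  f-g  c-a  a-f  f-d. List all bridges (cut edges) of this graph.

d-e, f-g

The edges on the cycle b-c-a-f-d-b are not bridges since each lies on that cycle.
But removing d-e disconnects d from e; removing f-g disconnects f from g — these are bridges.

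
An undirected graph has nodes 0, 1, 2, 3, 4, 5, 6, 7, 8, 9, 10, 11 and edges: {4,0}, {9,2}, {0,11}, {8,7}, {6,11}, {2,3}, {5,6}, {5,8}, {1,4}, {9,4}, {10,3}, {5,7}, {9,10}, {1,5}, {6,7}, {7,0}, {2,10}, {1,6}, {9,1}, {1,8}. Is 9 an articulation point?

Yes

Deleting 9 raises the number of components from 1 to 2, so 9 is a cut vertex.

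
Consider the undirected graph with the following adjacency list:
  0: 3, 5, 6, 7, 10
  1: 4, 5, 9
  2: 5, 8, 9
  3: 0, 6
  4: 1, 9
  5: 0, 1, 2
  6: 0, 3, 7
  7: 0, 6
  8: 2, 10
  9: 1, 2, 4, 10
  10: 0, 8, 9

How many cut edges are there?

The edges on the cycle 1-4-9-1 are not bridges since each lies on that cycle.
Every edge lies on some cycle, so there are no bridges.

0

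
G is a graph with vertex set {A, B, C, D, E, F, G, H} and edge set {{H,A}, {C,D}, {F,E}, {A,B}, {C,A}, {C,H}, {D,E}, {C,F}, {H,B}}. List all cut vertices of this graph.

Removing C increases the component count from 2 to 3, so C is a cut vertex.
By contrast removing F leaves 2 components; it is not a cut vertex. No other vertex is a cut vertex either.

C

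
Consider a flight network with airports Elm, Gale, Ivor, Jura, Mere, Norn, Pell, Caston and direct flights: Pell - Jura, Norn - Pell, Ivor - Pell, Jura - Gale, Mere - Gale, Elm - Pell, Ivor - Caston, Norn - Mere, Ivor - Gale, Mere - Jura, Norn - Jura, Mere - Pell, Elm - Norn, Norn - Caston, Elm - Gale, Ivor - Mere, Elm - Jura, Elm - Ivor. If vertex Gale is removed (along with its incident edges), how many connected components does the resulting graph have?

1

With Gale gone, the remaining components are: {Elm, Ivor, Jura, Mere, Norn, Pell, Caston}.
That is 1 component.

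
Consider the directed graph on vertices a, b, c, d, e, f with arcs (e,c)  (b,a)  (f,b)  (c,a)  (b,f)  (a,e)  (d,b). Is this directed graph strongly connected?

No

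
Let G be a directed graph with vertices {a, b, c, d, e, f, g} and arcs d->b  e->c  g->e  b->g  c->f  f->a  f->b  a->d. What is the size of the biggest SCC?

{a, b, c, d, e, f, g} are all mutually reachable — one SCC of size 7.
The largest has 7 vertices.

7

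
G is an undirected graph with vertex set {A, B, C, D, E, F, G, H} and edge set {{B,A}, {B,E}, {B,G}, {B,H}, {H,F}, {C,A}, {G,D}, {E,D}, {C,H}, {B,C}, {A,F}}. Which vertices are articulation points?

B

Removing B increases the component count from 1 to 2, so B is a cut vertex.
By contrast removing H leaves 1 component; it is not a cut vertex. No other vertex is a cut vertex either.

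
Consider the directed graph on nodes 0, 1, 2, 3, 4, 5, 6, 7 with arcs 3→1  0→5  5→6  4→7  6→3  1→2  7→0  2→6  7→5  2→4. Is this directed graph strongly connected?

Yes

From 0 we can reach every vertex (0, 1, 2, 3, 4, 5, 6, 7), and every vertex can reach 0 (0, 1, 2, 3, 4, 5, 6, 7). So the whole graph is one strongly connected component.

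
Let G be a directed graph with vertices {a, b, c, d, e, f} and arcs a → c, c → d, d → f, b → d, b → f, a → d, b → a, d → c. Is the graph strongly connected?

No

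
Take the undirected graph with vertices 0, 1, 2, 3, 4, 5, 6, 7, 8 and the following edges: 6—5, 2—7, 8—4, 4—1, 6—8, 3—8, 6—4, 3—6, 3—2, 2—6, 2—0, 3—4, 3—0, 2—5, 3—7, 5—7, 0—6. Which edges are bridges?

1-4

The edges on the cycle 2-0-6-5-2 are not bridges since each lies on that cycle.
But removing 1—4 disconnects 1 from 4 — this is a bridge.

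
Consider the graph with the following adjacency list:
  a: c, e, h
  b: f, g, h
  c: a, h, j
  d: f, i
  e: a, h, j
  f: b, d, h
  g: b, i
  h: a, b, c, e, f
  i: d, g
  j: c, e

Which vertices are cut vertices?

h

Removing h increases the component count from 1 to 2, so h is a cut vertex.
By contrast removing e leaves 1 component; it is not a cut vertex. No other vertex is a cut vertex either.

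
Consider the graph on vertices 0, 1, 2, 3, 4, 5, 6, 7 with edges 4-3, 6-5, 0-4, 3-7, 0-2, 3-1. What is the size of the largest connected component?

6

Starting from 5 we can reach 5, 6. That is one component of size 2.
Starting from 0 we can reach 0, 1, 2, 3, 4, 7. That is one component of size 6.
The largest has 6 vertices.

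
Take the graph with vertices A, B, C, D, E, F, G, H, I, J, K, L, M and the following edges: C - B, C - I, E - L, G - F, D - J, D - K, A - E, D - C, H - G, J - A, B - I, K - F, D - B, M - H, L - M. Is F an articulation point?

No

Deleting F leaves 1 component (was 1) (its neighbors G, K remain connected to each other), so F is not a cut vertex.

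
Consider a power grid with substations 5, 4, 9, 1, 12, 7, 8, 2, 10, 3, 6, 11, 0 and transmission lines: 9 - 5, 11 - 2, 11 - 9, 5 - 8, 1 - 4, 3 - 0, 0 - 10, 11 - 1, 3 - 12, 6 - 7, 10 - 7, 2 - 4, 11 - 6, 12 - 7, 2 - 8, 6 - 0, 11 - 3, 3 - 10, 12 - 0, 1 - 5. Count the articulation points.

Removing 11 increases the component count from 1 to 2, so 11 is a cut vertex.
By contrast removing 12 leaves 1 component; it is not a cut vertex. No other vertex is a cut vertex either.

1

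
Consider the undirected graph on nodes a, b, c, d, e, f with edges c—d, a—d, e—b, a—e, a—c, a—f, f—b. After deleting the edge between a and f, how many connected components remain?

1

a and f are still connected via a-e-b-f, so the component count stays at 1.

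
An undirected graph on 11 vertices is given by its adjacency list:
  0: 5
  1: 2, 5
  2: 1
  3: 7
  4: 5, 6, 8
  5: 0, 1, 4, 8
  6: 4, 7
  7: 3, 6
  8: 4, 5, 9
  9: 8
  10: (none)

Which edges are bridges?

The edges on the cycle 5-4-8-5 are not bridges since each lies on that cycle.
But removing 5-1 disconnects 5 from 1; removing 1-2 disconnects 1 from 2; removing 5-0 disconnects 5 from 0; removing 3-7 disconnects 3 from 7 — these are bridges.
In total 7 edges are bridges.

0-5, 1-2, 1-5, 3-7, 4-6, 6-7, 8-9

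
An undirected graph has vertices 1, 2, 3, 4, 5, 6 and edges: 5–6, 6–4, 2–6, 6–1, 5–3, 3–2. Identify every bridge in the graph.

1-6, 4-6

The edges on the cycle 5-3-2-6-5 are not bridges since each lies on that cycle.
But removing 6–1 disconnects 6 from 1; removing 6–4 disconnects 6 from 4 — these are bridges.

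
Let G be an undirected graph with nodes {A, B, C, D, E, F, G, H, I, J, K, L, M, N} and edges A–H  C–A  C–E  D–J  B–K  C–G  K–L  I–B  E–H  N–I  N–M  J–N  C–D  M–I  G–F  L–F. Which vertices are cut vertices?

Removing C increases the component count from 1 to 2, so C is a cut vertex.
By contrast removing M leaves 1 component; it is not a cut vertex. No other vertex is a cut vertex either.

C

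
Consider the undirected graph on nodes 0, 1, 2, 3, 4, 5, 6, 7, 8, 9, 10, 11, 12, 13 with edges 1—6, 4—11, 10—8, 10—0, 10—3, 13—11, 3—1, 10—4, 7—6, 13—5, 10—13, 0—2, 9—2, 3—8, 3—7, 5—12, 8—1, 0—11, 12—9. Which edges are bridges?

none

The edges on the cycle 10-4-11-13-10 are not bridges since each lies on that cycle.
Every edge lies on some cycle, so there are no bridges.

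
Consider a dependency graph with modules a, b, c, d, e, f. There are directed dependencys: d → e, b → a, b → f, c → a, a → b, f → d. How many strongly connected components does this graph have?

{a, b} are all mutually reachable — one SCC of size 2.
{c} is an SCC by itself.
{d} is an SCC by itself.
{f} is an SCC by itself.
{e} is an SCC by itself.
That gives 5 strongly connected components.

5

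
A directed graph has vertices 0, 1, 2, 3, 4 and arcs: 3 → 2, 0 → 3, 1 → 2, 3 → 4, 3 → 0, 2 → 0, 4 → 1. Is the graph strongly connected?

Yes

From 4 we can reach every vertex (0, 1, 2, 3, 4), and every vertex can reach 4 (0, 1, 2, 3, 4). So the whole graph is one strongly connected component.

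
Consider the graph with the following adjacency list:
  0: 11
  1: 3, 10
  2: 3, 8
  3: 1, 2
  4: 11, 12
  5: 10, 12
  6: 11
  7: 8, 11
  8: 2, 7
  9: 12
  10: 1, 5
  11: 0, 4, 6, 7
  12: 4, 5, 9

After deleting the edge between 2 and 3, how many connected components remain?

2 and 3 are still connected via 2-8-7-11-4-12-5-10-1-3, so the component count stays at 1.

1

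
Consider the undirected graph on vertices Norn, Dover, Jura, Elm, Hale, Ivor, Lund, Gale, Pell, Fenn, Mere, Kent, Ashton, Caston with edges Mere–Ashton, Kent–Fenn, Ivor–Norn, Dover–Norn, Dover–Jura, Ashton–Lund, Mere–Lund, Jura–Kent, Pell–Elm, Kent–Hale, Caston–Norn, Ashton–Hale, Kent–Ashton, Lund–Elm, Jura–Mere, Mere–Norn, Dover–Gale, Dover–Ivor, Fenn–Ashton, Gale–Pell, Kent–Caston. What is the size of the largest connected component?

14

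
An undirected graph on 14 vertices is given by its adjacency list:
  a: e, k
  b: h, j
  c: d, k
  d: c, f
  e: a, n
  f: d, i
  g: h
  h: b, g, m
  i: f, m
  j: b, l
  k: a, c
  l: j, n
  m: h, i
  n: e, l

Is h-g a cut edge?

Yes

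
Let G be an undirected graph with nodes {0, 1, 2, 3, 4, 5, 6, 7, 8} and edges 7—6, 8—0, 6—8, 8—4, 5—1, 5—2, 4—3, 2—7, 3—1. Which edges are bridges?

The edges on the cycle 5-2-7-6-8-4-3-1-5 are not bridges since each lies on that cycle.
But removing 0—8 disconnects 0 from 8 — this is a bridge.

0-8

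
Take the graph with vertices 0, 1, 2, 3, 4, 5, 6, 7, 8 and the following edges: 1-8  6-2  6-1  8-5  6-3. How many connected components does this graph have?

4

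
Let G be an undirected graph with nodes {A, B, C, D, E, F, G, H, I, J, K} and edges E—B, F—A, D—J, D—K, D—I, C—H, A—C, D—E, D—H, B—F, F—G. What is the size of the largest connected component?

11

Starting from A we can reach A, B, C, D, E, F, G, H, I, J, K. That is one component of size 11.
The largest has 11 vertices.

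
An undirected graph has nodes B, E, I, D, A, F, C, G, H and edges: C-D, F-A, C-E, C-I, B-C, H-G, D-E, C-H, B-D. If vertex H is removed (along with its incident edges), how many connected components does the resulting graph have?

3

With H gone, the remaining components are: {G}; {A, F}; {B, C, D, E, I}.
That is 3 components.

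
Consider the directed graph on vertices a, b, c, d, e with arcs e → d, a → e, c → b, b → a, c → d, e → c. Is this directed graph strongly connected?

There is no directed path from d to c, so the graph is not strongly connected.

No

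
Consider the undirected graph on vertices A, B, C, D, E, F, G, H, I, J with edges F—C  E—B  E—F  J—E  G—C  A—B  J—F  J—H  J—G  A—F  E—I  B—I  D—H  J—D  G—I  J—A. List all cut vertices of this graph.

J

Removing J increases the component count from 1 to 2, so J is a cut vertex.
By contrast removing E leaves 1 component; it is not a cut vertex. No other vertex is a cut vertex either.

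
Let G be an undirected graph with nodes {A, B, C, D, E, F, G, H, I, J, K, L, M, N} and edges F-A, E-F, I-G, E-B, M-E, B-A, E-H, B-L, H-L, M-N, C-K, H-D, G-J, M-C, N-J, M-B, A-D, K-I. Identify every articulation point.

M

Removing M increases the component count from 1 to 2, so M is a cut vertex.
By contrast removing I leaves 1 component; it is not a cut vertex. No other vertex is a cut vertex either.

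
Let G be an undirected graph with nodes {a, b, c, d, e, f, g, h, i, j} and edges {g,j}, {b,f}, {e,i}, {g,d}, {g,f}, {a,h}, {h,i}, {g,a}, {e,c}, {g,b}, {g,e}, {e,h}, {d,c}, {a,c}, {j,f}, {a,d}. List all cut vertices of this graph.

g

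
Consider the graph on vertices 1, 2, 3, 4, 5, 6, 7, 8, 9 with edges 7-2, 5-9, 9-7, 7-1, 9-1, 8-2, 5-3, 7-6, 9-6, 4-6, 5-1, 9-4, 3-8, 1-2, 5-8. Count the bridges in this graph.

The edges on the cycle 9-7-6-9 are not bridges since each lies on that cycle.
Every edge lies on some cycle, so there are no bridges.

0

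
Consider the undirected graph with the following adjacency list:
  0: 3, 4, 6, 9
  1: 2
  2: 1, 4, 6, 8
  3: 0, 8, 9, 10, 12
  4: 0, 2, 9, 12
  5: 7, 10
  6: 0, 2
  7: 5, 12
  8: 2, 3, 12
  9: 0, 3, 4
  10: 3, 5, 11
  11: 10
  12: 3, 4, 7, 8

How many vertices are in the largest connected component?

13

Starting from 0 we can reach 0, 1, 2, 3, 4, 5, 6, 7, 8, 9, 10, 11, 12. That is one component of size 13.
The largest has 13 vertices.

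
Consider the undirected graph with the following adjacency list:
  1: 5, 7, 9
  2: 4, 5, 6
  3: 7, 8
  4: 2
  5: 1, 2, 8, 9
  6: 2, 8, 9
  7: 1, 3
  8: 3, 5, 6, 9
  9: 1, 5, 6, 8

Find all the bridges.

The edges on the cycle 8-5-2-6-8 are not bridges since each lies on that cycle.
But removing 4-2 disconnects 4 from 2 — this is a bridge.

2-4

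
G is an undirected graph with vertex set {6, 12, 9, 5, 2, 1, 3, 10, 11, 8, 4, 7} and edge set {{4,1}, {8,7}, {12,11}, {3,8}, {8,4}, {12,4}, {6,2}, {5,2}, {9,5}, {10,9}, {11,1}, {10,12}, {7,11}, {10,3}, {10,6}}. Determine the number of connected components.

1

Starting from 1 we can reach 1, 2, 3, 4, 5, 6, 7, 8, 9, 10, 11, 12. That is one component of size 12.
Total: 1 component.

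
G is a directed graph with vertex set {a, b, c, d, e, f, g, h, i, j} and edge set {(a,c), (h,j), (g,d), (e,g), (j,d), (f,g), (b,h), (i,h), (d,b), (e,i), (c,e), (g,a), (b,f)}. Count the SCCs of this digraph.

1

{a, b, c, d, e, f, g, h, i, j} are all mutually reachable — one SCC of size 10.
That gives 1 strongly connected component.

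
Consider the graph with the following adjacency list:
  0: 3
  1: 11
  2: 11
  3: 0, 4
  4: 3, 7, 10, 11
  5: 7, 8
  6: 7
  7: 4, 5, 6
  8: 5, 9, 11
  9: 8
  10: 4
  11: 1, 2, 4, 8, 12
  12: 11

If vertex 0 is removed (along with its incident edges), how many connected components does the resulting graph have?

1

With 0 gone, the remaining components are: {1, 2, 3, 4, 5, 6, 7, 8, 9, 10, 11, 12}.
That is 1 component.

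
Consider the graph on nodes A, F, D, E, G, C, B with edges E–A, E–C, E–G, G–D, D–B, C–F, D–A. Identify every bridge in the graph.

The edges on the cycle E-G-D-A-E are not bridges since each lies on that cycle.
But removing C–F disconnects C from F; removing D–B disconnects D from B; removing E–C disconnects E from C — these are bridges.

B-D, C-E, C-F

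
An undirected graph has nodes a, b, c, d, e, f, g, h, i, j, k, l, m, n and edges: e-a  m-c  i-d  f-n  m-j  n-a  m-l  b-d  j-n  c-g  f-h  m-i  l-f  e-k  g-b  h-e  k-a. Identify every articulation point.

Removing m increases the component count from 1 to 2, so m is a cut vertex.
By contrast removing a leaves 1 component; it is not a cut vertex. No other vertex is a cut vertex either.

m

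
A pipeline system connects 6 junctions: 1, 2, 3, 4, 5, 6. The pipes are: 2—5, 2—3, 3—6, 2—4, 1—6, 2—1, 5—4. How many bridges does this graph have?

The edges on the cycle 2-5-4-2 are not bridges since each lies on that cycle.
Every edge lies on some cycle, so there are no bridges.

0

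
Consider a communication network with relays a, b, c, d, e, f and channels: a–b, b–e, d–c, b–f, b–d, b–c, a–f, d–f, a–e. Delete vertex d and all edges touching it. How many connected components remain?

With d gone, the remaining components are: {a, b, c, e, f}.
That is 1 component.

1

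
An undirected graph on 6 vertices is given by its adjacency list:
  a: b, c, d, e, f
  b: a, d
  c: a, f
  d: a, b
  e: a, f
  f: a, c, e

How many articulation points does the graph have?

Removing a increases the component count from 1 to 2, so a is a cut vertex.
By contrast removing b leaves 1 component; it is not a cut vertex. No other vertex is a cut vertex either.

1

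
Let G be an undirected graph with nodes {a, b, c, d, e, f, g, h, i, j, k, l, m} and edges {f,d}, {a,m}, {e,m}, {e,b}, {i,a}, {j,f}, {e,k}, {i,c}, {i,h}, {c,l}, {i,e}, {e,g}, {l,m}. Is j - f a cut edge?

Yes

Removing j - f leaves no path between j and f: the component count goes from 2 to 3. So it is a bridge.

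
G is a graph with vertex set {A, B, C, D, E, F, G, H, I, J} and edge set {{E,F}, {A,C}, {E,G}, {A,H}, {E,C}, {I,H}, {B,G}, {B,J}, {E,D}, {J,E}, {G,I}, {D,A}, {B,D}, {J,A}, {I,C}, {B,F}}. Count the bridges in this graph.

The edges on the cycle B-J-E-F-B are not bridges since each lies on that cycle.
Every edge lies on some cycle, so there are no bridges.

0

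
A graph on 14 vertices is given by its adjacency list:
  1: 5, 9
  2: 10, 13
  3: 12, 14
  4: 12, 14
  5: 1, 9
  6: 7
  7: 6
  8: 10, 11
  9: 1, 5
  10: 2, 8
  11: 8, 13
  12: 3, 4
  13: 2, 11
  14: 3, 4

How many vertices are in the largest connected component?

5

Starting from 6 we can reach 6, 7. That is one component of size 2.
Starting from 1 we can reach 1, 5, 9. That is one component of size 3.
Starting from 3 we can reach 3, 4, 12, 14. That is one component of size 4.
Starting from 2 we can reach 2, 8, 10, 11, 13. That is one component of size 5.
The largest has 5 vertices.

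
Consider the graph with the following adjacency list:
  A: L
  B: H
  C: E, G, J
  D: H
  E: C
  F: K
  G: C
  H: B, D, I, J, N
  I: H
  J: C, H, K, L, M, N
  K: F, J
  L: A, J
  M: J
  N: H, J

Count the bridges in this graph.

11

The edges on the cycle N-H-J-N are not bridges since each lies on that cycle.
But removing L-J disconnects L from J; removing H-D disconnects H from D; removing J-C disconnects J from C; removing H-B disconnects H from B — these are bridges.
In total 11 edges are bridges.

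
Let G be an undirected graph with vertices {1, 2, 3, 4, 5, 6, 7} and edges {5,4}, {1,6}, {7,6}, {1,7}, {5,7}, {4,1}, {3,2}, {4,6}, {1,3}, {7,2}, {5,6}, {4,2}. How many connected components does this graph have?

Starting from 1 we can reach 1, 2, 3, 4, 5, 6, 7. That is one component of size 7.
Total: 1 component.

1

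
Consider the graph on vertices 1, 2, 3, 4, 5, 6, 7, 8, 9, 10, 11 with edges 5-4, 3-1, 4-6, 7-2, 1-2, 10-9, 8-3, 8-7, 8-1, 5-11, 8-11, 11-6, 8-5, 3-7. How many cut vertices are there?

Removing 8 increases the component count from 2 to 3, so 8 is a cut vertex.
By contrast removing 6 leaves 2 components; it is not a cut vertex. No other vertex is a cut vertex either.

1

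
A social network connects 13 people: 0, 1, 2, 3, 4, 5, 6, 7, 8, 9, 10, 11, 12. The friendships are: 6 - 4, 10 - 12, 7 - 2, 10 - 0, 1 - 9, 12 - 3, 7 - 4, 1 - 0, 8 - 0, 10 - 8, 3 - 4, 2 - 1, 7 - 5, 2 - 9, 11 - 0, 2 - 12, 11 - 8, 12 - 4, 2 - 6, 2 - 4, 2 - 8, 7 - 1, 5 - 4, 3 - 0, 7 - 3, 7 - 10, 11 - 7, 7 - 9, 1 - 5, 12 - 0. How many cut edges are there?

0

The edges on the cycle 7-2-6-4-7 are not bridges since each lies on that cycle.
Every edge lies on some cycle, so there are no bridges.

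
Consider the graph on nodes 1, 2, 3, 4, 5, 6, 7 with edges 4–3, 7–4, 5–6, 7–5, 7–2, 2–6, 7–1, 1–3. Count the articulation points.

Removing 7 increases the component count from 1 to 2, so 7 is a cut vertex.
By contrast removing 3 leaves 1 component; it is not a cut vertex. No other vertex is a cut vertex either.

1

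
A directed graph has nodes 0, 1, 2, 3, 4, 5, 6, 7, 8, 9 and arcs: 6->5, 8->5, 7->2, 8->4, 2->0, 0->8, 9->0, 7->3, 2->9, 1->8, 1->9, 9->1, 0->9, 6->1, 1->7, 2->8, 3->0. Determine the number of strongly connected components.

5

{0, 1, 2, 3, 7, 9} are all mutually reachable — one SCC of size 6.
{4} is an SCC by itself.
{5} is an SCC by itself.
{8} is an SCC by itself.
{6} is an SCC by itself.
That gives 5 strongly connected components.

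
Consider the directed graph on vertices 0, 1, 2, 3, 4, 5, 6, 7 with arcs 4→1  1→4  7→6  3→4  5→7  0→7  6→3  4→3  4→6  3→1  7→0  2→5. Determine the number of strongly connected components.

4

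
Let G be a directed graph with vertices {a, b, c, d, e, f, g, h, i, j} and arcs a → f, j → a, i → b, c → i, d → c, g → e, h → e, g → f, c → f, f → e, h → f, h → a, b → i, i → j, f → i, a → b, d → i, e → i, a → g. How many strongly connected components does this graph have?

4

{a, b, e, f, g, i, j} are all mutually reachable — one SCC of size 7.
{c} is an SCC by itself.
{h} is an SCC by itself.
{d} is an SCC by itself.
That gives 4 strongly connected components.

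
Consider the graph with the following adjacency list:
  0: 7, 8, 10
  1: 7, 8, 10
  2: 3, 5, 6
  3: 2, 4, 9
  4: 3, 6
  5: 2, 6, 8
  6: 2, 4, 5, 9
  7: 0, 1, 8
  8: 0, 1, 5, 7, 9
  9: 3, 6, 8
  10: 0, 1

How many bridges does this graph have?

0

The edges on the cycle 8-7-0-8 are not bridges since each lies on that cycle.
Every edge lies on some cycle, so there are no bridges.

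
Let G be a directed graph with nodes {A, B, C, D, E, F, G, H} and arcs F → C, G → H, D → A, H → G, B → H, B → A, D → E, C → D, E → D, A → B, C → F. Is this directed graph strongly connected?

No

There is no directed path from G to C, so the graph is not strongly connected.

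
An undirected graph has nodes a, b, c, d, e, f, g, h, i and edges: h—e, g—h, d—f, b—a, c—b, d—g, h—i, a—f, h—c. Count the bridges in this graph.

2

The edges on the cycle d-g-h-c-b-a-f-d are not bridges since each lies on that cycle.
But removing e—h disconnects e from h; removing h—i disconnects h from i — these are bridges.
That makes 2 bridges.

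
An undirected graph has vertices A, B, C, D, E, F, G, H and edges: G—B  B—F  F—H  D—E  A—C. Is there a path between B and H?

Yes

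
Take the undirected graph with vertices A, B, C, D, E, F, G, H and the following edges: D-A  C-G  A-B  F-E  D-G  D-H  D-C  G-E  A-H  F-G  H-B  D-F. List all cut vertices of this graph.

Removing D increases the component count from 1 to 2, so D is a cut vertex.
By contrast removing H leaves 1 component; it is not a cut vertex. No other vertex is a cut vertex either.

D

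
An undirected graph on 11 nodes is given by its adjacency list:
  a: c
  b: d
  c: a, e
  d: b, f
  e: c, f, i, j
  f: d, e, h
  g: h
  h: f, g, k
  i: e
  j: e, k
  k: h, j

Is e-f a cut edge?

After removing e-f, the path e-j-k-h-f still connects them, so the edge is not a bridge.

No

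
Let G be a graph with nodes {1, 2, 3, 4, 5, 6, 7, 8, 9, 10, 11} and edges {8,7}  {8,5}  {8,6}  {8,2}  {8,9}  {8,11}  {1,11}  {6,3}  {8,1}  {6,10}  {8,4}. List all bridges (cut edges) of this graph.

The edges on the cycle 8-1-11-8 are not bridges since each lies on that cycle.
But removing 8-2 disconnects 8 from 2; removing 8-9 disconnects 8 from 9; removing 8-4 disconnects 8 from 4; removing 8-5 disconnects 8 from 5 — these are bridges.
In total 8 edges are bridges.

10-6, 2-8, 3-6, 4-8, 5-8, 6-8, 7-8, 8-9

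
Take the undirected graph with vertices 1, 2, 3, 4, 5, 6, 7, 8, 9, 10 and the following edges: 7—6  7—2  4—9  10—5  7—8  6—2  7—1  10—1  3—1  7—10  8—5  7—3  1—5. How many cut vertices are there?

1

Removing 7 increases the component count from 2 to 3, so 7 is a cut vertex.
By contrast removing 10 leaves 2 components; it is not a cut vertex. No other vertex is a cut vertex either.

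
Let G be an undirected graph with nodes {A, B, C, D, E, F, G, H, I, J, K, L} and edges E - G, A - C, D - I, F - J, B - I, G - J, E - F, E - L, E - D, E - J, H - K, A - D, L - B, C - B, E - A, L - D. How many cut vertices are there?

1

Removing E increases the component count from 2 to 3, so E is a cut vertex.
By contrast removing F leaves 2 components; it is not a cut vertex. No other vertex is a cut vertex either.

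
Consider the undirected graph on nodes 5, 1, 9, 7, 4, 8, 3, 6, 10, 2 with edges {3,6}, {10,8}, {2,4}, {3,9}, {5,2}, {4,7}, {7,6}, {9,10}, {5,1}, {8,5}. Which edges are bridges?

1-5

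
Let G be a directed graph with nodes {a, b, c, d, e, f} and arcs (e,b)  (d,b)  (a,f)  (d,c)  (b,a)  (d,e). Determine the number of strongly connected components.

{b} is an SCC by itself.
{c} is an SCC by itself.
{e} is an SCC by itself.
{a} is an SCC by itself.
{d} is an SCC by itself.
(and 1 more singleton SCC)
That gives 6 strongly connected components.

6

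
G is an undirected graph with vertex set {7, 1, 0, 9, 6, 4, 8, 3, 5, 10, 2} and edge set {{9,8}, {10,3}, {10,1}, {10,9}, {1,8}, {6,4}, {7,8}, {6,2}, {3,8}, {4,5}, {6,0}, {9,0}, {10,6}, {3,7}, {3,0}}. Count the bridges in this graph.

The edges on the cycle 10-3-0-6-10 are not bridges since each lies on that cycle.
But removing 4—6 disconnects 4 from 6; removing 2—6 disconnects 2 from 6; removing 4—5 disconnects 4 from 5 — these are bridges.
That makes 3 bridges.

3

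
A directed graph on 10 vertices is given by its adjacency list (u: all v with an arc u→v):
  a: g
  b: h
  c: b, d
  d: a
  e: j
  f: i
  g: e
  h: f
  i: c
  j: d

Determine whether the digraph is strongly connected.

There is no directed path from g to i, so the graph is not strongly connected.

No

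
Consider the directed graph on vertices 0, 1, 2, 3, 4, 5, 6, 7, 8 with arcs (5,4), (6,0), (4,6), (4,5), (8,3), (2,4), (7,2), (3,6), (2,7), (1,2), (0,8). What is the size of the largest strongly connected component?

{0, 3, 6, 8} are all mutually reachable — one SCC of size 4.
{2, 7} are all mutually reachable — one SCC of size 2.
{4, 5} are all mutually reachable — one SCC of size 2.
{1} is an SCC by itself.
The largest has 4 vertices.

4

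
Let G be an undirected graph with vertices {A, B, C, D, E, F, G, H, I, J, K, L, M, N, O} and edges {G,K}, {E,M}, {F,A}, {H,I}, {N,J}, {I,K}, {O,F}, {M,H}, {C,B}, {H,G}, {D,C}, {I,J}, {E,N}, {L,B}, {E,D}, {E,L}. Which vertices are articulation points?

Removing E increases the component count from 2 to 3, so E is a cut vertex.
Removing F increases the component count from 2 to 3, so F is a cut vertex.
By contrast removing H leaves 2 components; it is not a cut vertex. No other vertex is a cut vertex either.

E, F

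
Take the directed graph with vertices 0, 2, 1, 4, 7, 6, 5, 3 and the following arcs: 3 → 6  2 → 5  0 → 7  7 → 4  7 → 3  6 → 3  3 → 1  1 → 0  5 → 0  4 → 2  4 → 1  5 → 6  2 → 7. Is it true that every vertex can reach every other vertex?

Yes

From 7 we can reach every vertex (0, 1, 2, 3, 4, 5, 6, 7), and every vertex can reach 7 (0, 1, 2, 3, 4, 5, 6, 7). So the whole graph is one strongly connected component.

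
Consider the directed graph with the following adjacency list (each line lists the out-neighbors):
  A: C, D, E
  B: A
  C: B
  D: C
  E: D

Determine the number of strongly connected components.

{A, B, C, D, E} are all mutually reachable — one SCC of size 5.
That gives 1 strongly connected component.

1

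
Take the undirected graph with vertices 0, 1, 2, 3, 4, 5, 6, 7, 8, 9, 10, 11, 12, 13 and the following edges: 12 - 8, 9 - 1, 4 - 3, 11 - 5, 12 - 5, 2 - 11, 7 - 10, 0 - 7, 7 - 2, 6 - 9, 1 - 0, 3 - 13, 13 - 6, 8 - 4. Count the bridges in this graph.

1

The edges on the cycle 12-8-4-3-13-6-9-1-0-7-2-11-5-12 are not bridges since each lies on that cycle.
But removing 7 - 10 disconnects 7 from 10 — this is a bridge.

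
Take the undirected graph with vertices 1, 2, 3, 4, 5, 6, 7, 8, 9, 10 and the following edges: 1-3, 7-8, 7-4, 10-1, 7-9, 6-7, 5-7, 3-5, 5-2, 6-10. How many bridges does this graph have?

The edges on the cycle 6-10-1-3-5-7-6 are not bridges since each lies on that cycle.
But removing 2-5 disconnects 2 from 5; removing 7-8 disconnects 7 from 8; removing 7-9 disconnects 7 from 9; removing 4-7 disconnects 4 from 7 — these are bridges.
That makes 4 bridges.

4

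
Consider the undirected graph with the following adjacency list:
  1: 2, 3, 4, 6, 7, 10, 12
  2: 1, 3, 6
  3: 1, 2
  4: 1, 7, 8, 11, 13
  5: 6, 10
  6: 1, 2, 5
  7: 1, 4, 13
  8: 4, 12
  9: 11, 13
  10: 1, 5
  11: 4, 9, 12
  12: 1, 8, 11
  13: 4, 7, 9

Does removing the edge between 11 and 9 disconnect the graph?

No

After removing 11-9, the path 11-4-13-9 still connects them, so the edge is not a bridge.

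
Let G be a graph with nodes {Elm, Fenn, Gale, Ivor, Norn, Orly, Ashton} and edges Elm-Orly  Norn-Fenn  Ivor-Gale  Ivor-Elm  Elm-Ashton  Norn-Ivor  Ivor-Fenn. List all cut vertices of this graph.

Removing Elm increases the component count from 1 to 3, so Elm is a cut vertex.
Removing Ivor increases the component count from 1 to 3, so Ivor is a cut vertex.
By contrast removing Norn leaves 1 component; it is not a cut vertex. No other vertex is a cut vertex either.

Elm, Ivor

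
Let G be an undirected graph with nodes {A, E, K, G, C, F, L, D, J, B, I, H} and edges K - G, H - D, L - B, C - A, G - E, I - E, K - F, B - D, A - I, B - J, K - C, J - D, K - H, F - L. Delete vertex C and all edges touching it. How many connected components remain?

1

With C gone, the remaining components are: {A, B, D, E, F, G, H, I, J, K, L}.
That is 1 component.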